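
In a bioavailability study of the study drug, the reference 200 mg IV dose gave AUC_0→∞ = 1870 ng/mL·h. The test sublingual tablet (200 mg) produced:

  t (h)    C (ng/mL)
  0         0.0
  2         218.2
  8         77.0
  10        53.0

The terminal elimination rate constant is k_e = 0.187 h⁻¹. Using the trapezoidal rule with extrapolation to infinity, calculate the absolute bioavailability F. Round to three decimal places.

F = 0.811

Trapezoidal AUC_0→10 (sublingual tablet):
  [0→2]: (0.0+218.2)/2 × 2 = 218.2
  [2→8]: (218.2+77.0)/2 × 6 = 885.6
  [8→10]: (77.0+53.0)/2 × 2 = 130.0
  Sum = 1233.8 ng/mL·h
Tail: C_last/k_e = 53.0/0.187 = 283.422
AUC_0→∞ (sublingual tablet) = 1233.8 + 283.422 = 1517.222 ng/mL·h
F = (AUC_ev/D_ev)/(AUC_iv/D_iv) = (1517.222/200)/(1870/200) = 7.58611/9.35 = 0.8113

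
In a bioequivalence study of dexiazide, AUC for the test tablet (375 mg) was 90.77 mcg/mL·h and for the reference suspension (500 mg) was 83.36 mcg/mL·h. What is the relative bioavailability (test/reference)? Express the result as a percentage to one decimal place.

F_rel = 145.2%

F_rel = (AUC_test/D_test) / (AUC_ref/D_ref)
      = (90.77/375) / (83.36/500)
      = 0.242053 / 0.16672 = 1.4519 = 145.19%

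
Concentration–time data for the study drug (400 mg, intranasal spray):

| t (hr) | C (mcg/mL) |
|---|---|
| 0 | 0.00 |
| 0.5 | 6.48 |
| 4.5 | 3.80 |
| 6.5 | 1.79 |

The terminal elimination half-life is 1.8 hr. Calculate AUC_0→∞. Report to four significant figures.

Trapezoidal AUC_0→6.5:
  [0→0.5]: (0.00+6.48)/2 × 0.5 = 1.62
  [0.5→4.5]: (6.48+3.80)/2 × 4 = 20.56
  [4.5→6.5]: (3.80+1.79)/2 × 2 = 5.59
  Sum = 27.77 mcg/mL·hr
k_e = ln2 / t½ = 0.693147 / 1.8 = 0.3851 hr^-1
Extrapolated tail: C_last / k_e = 1.79 / 0.3851 = 4.648
AUC_0→∞ = 27.77 + 4.648 = 32.418 mcg/mL·hr

AUC = 32.42 mcg/mL·hr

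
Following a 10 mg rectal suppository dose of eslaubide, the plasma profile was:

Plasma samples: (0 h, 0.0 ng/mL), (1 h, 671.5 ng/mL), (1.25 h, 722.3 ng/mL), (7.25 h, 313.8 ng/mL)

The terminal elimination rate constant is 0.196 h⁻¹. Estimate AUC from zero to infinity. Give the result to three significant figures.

AUC = 5220 ng/mL·h

Trapezoidal AUC_0→7.25:
  [0→1]: (0.0+671.5)/2 × 1 = 335.75
  [1→1.25]: (671.5+722.3)/2 × 0.25 = 174.225
  [1.25→7.25]: (722.3+313.8)/2 × 6 = 3108.3
  Sum = 3618.275 ng/mL·h
Extrapolated tail: C_last / k_e = 313.8 / 0.196 = 1601.020
AUC_0→∞ = 3618.275 + 1601.020 = 5219.295 ng/mL·h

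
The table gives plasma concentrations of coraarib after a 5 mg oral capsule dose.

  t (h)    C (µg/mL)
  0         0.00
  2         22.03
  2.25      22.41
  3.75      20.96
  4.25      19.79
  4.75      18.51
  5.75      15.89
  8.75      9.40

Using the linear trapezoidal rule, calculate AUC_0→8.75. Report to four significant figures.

Trapezoidal AUC_0→8.75:
  [0→2]: (0.00+22.03)/2 × 2 = 22.03
  [2→2.25]: (22.03+22.41)/2 × 0.25 = 5.555
  [2.25→3.75]: (22.41+20.96)/2 × 1.5 = 32.5275
  [3.75→4.25]: (20.96+19.79)/2 × 0.5 = 10.1875
  [4.25→4.75]: (19.79+18.51)/2 × 0.5 = 9.575
  [4.75→5.75]: (18.51+15.89)/2 × 1 = 17.2
  [5.75→8.75]: (15.89+9.40)/2 × 3 = 37.935
  Sum = 135.01 µg/mL·h

AUC = 135.0 µg/mL·h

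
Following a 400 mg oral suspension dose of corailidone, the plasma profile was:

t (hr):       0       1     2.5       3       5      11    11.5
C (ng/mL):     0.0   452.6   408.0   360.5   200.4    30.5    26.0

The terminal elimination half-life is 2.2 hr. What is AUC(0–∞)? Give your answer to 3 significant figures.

Trapezoidal AUC_0→11.5:
  [0→1]: (0.0+452.6)/2 × 1 = 226.3
  [1→2.5]: (452.6+408.0)/2 × 1.5 = 645.45
  [2.5→3]: (408.0+360.5)/2 × 0.5 = 192.125
  [3→5]: (360.5+200.4)/2 × 2 = 560.9
  [5→11]: (200.4+30.5)/2 × 6 = 692.7
  [11→11.5]: (30.5+26.0)/2 × 0.5 = 14.125
  Sum = 2331.6 ng/mL·hr
k_e = ln2 / t½ = 0.693147 / 2.2 = 0.3151 hr^-1
Extrapolated tail: C_last / k_e = 26.0 / 0.3151 = 82.513
AUC_0→∞ = 2331.6 + 82.513 = 2414.113 ng/mL·hr

AUC = 2410 ng/mL·hr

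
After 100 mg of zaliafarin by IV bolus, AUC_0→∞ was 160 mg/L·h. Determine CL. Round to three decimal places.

CL = Dose_iv / AUC_0→∞
   = 100 / 160 = 0.625 L/h

CL = 0.625 L/h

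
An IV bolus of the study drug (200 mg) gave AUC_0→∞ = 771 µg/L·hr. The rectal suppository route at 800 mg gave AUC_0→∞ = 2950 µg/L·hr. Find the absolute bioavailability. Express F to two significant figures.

F = (AUC_ev / D_ev) / (AUC_iv / D_iv)
  = (2950/800) / (771/200)
  = 3.6875 / 3.855 = 0.9565

F = 0.96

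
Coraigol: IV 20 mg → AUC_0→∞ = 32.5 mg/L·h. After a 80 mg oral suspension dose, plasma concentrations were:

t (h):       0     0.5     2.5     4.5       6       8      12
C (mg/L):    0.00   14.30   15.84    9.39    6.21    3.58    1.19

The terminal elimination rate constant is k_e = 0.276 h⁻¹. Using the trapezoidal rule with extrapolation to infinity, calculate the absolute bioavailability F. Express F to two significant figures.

Trapezoidal AUC_0→12 (oral suspension):
  [0→0.5]: (0.00+14.30)/2 × 0.5 = 3.575
  [0.5→2.5]: (14.30+15.84)/2 × 2 = 30.14
  [2.5→4.5]: (15.84+9.39)/2 × 2 = 25.23
  [4.5→6]: (9.39+6.21)/2 × 1.5 = 11.7
  [6→8]: (6.21+3.58)/2 × 2 = 9.79
  [8→12]: (3.58+1.19)/2 × 4 = 9.54
  Sum = 89.975 mg/L·h
Tail: C_last/k_e = 1.19/0.276 = 4.312
AUC_0→∞ (oral suspension) = 89.975 + 4.312 = 94.287 mg/L·h
F = (AUC_ev/D_ev)/(AUC_iv/D_iv) = (94.287/80)/(32.5/20) = 1.1785875/1.625 = 0.7253

F = 0.73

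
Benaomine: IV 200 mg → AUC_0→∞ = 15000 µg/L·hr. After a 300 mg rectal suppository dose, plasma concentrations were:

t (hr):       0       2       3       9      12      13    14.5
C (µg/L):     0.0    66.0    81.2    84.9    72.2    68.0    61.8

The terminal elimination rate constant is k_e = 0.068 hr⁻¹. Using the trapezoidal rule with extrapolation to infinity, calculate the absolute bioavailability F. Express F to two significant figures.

F = 0.087

Trapezoidal AUC_0→14.5 (rectal suppository):
  [0→2]: (0.0+66.0)/2 × 2 = 66.0
  [2→3]: (66.0+81.2)/2 × 1 = 73.6
  [3→9]: (81.2+84.9)/2 × 6 = 498.3
  [9→12]: (84.9+72.2)/2 × 3 = 235.65
  [12→13]: (72.2+68.0)/2 × 1 = 70.1
  [13→14.5]: (68.0+61.8)/2 × 1.5 = 97.35
  Sum = 1041.0 µg/L·hr
Tail: C_last/k_e = 61.8/0.068 = 908.824
AUC_0→∞ (rectal suppository) = 1041.0 + 908.824 = 1949.824 µg/L·hr
F = (AUC_ev/D_ev)/(AUC_iv/D_iv) = (1949.824/300)/(15000/200) = 6.49941/75 = 0.0867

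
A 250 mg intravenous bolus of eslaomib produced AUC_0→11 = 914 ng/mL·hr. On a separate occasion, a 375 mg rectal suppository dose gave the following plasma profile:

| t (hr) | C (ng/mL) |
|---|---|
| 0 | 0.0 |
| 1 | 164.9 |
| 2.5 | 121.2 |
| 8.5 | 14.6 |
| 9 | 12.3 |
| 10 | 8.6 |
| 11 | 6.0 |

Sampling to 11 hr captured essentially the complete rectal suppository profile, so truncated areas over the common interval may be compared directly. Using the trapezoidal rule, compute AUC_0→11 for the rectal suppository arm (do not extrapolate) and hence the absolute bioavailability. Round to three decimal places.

F = 0.532

Trapezoidal AUC_0→11 (rectal suppository):
  [0→1]: (0.0+164.9)/2 × 1 = 82.45
  [1→2.5]: (164.9+121.2)/2 × 1.5 = 214.575
  [2.5→8.5]: (121.2+14.6)/2 × 6 = 407.4
  [8.5→9]: (14.6+12.3)/2 × 0.5 = 6.725
  [9→10]: (12.3+8.6)/2 × 1 = 10.45
  [10→11]: (8.6+6.0)/2 × 1 = 7.3
  Sum = 728.9 ng/mL·hr
F = (AUC_ev/D_ev)/(AUC_iv/D_iv) = (728.9/375)/(914/250) = 1.94373/3.656 = 0.5317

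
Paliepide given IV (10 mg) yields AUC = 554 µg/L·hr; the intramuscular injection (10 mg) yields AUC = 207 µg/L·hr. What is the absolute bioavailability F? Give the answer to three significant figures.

F = 0.374

F = (AUC_ev / D_ev) / (AUC_iv / D_iv)
  = (207/10) / (554/10)
  = 20.7 / 55.4 = 0.3736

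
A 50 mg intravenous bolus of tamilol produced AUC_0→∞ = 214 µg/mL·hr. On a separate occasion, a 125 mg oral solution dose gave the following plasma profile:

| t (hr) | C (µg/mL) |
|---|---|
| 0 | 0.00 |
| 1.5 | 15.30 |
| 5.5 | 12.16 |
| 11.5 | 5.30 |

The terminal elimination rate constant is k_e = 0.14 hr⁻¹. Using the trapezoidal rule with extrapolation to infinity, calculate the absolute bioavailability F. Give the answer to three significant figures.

F = 0.293

Trapezoidal AUC_0→11.5 (oral solution):
  [0→1.5]: (0.00+15.30)/2 × 1.5 = 11.475
  [1.5→5.5]: (15.30+12.16)/2 × 4 = 54.92
  [5.5→11.5]: (12.16+5.30)/2 × 6 = 52.38
  Sum = 118.775 µg/mL·hr
Tail: C_last/k_e = 5.30/0.14 = 37.857
AUC_0→∞ (oral solution) = 118.775 + 37.857 = 156.632 µg/mL·hr
F = (AUC_ev/D_ev)/(AUC_iv/D_iv) = (156.632/125)/(214/50) = 1.253056/4.28 = 0.2928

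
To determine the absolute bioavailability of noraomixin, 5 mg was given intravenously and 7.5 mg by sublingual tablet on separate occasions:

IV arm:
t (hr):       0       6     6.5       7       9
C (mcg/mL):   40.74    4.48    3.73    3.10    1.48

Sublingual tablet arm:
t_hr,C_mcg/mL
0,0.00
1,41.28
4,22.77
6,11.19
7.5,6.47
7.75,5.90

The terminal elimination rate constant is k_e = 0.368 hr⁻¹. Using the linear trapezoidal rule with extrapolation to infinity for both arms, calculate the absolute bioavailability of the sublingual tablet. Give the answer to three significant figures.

Trapezoidal AUC_0→9 (IV):
  [0→6]: (40.74+4.48)/2 × 6 = 135.66
  [6→6.5]: (4.48+3.73)/2 × 0.5 = 2.0525
  [6.5→7]: (3.73+3.10)/2 × 0.5 = 1.7075
  [7→9]: (3.10+1.48)/2 × 2 = 4.58
  Sum = 144.0 mcg/mL·hr
IV tail: 1.48/0.368 = 4.022; AUC_iv,0→∞ = 144.0 + 4.022 = 148.022 mcg/mL·hr
Trapezoidal AUC_0→7.75 (sublingual tablet):
  [0→1]: (0.00+41.28)/2 × 1 = 20.64
  [1→4]: (41.28+22.77)/2 × 3 = 96.075
  [4→6]: (22.77+11.19)/2 × 2 = 33.96
  [6→7.5]: (11.19+6.47)/2 × 1.5 = 13.245
  [7.5→7.75]: (6.47+5.90)/2 × 0.25 = 1.54625
  Sum = 165.46625 mcg/mL·hr
sublingual tablet tail: 5.90/0.368 = 16.033; AUC_ev,0→∞ = 165.46625 + 16.033 = 181.49925 mcg/mL·hr
F = (AUC_ev/D_ev)/(AUC_iv/D_iv) = (181.49925/7.5)/(148.022/5) = 24.1999/29.6044 = 0.8174

F = 0.817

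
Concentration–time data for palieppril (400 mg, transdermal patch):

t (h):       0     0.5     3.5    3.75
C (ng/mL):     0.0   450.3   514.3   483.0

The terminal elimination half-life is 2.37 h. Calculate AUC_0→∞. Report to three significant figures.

Trapezoidal AUC_0→3.75:
  [0→0.5]: (0.0+450.3)/2 × 0.5 = 112.575
  [0.5→3.5]: (450.3+514.3)/2 × 3 = 1446.9
  [3.5→3.75]: (514.3+483.0)/2 × 0.25 = 124.6625
  Sum = 1684.1375 ng/mL·h
k_e = ln2 / t½ = 0.693147 / 2.37 = 0.2925 h^-1
Extrapolated tail: C_last / k_e = 483.0 / 0.2925 = 1651.282
AUC_0→∞ = 1684.1375 + 1651.282 = 3335.4195 ng/mL·h

AUC = 3340 ng/mL·h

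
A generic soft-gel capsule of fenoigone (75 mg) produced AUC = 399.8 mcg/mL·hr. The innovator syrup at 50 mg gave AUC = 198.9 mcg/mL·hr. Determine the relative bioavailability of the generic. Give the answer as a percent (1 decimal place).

F_rel = (AUC_test/D_test) / (AUC_ref/D_ref)
      = (399.8/75) / (198.9/50)
      = 5.33067 / 3.978 = 1.3400 = 134.00%

F_rel = 134.0%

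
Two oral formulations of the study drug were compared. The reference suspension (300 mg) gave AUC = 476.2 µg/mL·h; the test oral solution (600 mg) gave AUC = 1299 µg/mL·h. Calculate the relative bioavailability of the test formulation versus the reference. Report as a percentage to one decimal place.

F_rel = 136.4%

F_rel = (AUC_test/D_test) / (AUC_ref/D_ref)
      = (1299/600) / (476.2/300)
      = 2.165 / 1.58733 = 1.3639 = 136.39%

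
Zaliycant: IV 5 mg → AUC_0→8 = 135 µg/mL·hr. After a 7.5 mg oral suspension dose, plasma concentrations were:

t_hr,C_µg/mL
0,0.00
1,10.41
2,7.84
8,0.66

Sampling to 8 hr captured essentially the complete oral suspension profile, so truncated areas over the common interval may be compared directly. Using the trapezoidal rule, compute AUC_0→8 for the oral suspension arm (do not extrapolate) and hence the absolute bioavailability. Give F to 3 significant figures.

F = 0.197

Trapezoidal AUC_0→8 (oral suspension):
  [0→1]: (0.00+10.41)/2 × 1 = 5.205
  [1→2]: (10.41+7.84)/2 × 1 = 9.125
  [2→8]: (7.84+0.66)/2 × 6 = 25.5
  Sum = 39.83 µg/mL·hr
F = (AUC_ev/D_ev)/(AUC_iv/D_iv) = (39.83/7.5)/(135/5) = 5.31067/27 = 0.1967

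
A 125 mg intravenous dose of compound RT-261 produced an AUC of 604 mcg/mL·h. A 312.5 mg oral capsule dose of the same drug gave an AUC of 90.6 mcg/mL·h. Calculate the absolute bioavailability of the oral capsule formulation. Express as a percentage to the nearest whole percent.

F = (AUC_ev / D_ev) / (AUC_iv / D_iv)
  = (90.6/312.5) / (604/125)
  = 0.28992 / 4.832 = 0.0600
  = 6.00%

F = 6%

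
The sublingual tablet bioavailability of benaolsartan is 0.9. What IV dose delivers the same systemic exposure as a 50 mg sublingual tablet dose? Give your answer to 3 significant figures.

D_iv = 45.0 mg

Systemic exposure from an extravascular dose = F × D_ev, so the equivalent IV dose is F × D_ev.
D_iv = F × D_ev = 0.9 × 50 = 45 mg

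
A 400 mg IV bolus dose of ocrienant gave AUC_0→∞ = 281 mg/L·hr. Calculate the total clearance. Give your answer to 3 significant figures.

CL = 1.42 L/hr

CL = Dose_iv / AUC_0→∞
   = 400 / 281 = 1.42349 L/hr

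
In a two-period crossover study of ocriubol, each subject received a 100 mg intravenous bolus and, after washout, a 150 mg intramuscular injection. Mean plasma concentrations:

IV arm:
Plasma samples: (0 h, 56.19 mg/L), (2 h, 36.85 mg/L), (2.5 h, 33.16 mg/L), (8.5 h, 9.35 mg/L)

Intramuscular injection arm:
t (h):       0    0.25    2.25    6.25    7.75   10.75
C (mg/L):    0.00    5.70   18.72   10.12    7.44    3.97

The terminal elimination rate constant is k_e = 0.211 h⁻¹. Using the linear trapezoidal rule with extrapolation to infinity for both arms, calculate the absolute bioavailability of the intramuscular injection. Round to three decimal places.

Trapezoidal AUC_0→8.5 (IV):
  [0→2]: (56.19+36.85)/2 × 2 = 93.04
  [2→2.5]: (36.85+33.16)/2 × 0.5 = 17.5025
  [2.5→8.5]: (33.16+9.35)/2 × 6 = 127.53
  Sum = 238.0725 mg/L·h
IV tail: 9.35/0.211 = 44.313; AUC_iv,0→∞ = 238.0725 + 44.313 = 282.3855 mg/L·h
Trapezoidal AUC_0→10.75 (intramuscular injection):
  [0→0.25]: (0.00+5.70)/2 × 0.25 = 0.7125
  [0.25→2.25]: (5.70+18.72)/2 × 2 = 24.42
  [2.25→6.25]: (18.72+10.12)/2 × 4 = 57.68
  [6.25→7.75]: (10.12+7.44)/2 × 1.5 = 13.17
  [7.75→10.75]: (7.44+3.97)/2 × 3 = 17.115
  Sum = 113.0975 mg/L·h
intramuscular injection tail: 3.97/0.211 = 18.815; AUC_ev,0→∞ = 113.0975 + 18.815 = 131.9125 mg/L·h
F = (AUC_ev/D_ev)/(AUC_iv/D_iv) = (131.9125/150)/(282.3855/100) = 0.879417/2.823855 = 0.3114

F = 0.311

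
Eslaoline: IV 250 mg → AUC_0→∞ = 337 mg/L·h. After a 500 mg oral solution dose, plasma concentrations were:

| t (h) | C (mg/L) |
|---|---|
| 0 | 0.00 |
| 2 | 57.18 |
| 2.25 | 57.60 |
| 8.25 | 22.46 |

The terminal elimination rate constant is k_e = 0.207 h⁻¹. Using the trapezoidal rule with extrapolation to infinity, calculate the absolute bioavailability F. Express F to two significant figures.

Trapezoidal AUC_0→8.25 (oral solution):
  [0→2]: (0.00+57.18)/2 × 2 = 57.18
  [2→2.25]: (57.18+57.60)/2 × 0.25 = 14.3475
  [2.25→8.25]: (57.60+22.46)/2 × 6 = 240.18
  Sum = 311.7075 mg/L·h
Tail: C_last/k_e = 22.46/0.207 = 108.502
AUC_0→∞ (oral solution) = 311.7075 + 108.502 = 420.2095 mg/L·h
F = (AUC_ev/D_ev)/(AUC_iv/D_iv) = (420.2095/500)/(337/250) = 0.840419/1.348 = 0.6235

F = 0.62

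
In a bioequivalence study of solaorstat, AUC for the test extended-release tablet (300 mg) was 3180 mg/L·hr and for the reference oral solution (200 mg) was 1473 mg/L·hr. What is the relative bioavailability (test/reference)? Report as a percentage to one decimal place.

F_rel = (AUC_test/D_test) / (AUC_ref/D_ref)
      = (3180/300) / (1473/200)
      = 10.6 / 7.365 = 1.4392 = 143.92%

F_rel = 143.9%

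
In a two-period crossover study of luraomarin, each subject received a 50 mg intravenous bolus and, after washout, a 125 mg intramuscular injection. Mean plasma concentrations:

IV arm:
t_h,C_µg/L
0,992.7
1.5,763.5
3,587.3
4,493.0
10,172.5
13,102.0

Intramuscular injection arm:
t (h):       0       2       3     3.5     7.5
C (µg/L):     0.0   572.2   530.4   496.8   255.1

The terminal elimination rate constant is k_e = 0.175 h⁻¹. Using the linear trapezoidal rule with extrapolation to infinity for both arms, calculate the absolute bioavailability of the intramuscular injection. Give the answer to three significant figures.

Trapezoidal AUC_0→13 (IV):
  [0→1.5]: (992.7+763.5)/2 × 1.5 = 1317.15
  [1.5→3]: (763.5+587.3)/2 × 1.5 = 1013.1
  [3→4]: (587.3+493.0)/2 × 1 = 540.15
  [4→10]: (493.0+172.5)/2 × 6 = 1996.5
  [10→13]: (172.5+102.0)/2 × 3 = 411.75
  Sum = 5278.65 µg/L·h
IV tail: 102.0/0.175 = 582.857; AUC_iv,0→∞ = 5278.65 + 582.857 = 5861.507 µg/L·h
Trapezoidal AUC_0→7.5 (intramuscular injection):
  [0→2]: (0.0+572.2)/2 × 2 = 572.2
  [2→3]: (572.2+530.4)/2 × 1 = 551.3
  [3→3.5]: (530.4+496.8)/2 × 0.5 = 256.8
  [3.5→7.5]: (496.8+255.1)/2 × 4 = 1503.8
  Sum = 2884.1 µg/L·h
intramuscular injection tail: 255.1/0.175 = 1457.714; AUC_ev,0→∞ = 2884.1 + 1457.714 = 4341.814 µg/L·h
F = (AUC_ev/D_ev)/(AUC_iv/D_iv) = (4341.814/125)/(5861.507/50) = 34.734512/117.23014 = 0.2963

F = 0.296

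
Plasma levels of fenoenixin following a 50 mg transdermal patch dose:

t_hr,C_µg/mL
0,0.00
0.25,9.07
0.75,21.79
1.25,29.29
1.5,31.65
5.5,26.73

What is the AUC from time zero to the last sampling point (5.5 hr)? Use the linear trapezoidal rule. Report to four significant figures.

AUC = 146.0 µg/mL·hr

Trapezoidal AUC_0→5.5:
  [0→0.25]: (0.00+9.07)/2 × 0.25 = 1.13375
  [0.25→0.75]: (9.07+21.79)/2 × 0.5 = 7.715
  [0.75→1.25]: (21.79+29.29)/2 × 0.5 = 12.77
  [1.25→1.5]: (29.29+31.65)/2 × 0.25 = 7.6175
  [1.5→5.5]: (31.65+26.73)/2 × 4 = 116.76
  Sum = 145.99625 µg/mL·hr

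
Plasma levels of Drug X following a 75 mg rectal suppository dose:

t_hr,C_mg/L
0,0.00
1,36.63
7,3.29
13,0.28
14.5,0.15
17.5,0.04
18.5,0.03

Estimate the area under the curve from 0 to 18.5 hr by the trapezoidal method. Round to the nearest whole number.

Trapezoidal AUC_0→18.5:
  [0→1]: (0.00+36.63)/2 × 1 = 18.315
  [1→7]: (36.63+3.29)/2 × 6 = 119.76
  [7→13]: (3.29+0.28)/2 × 6 = 10.71
  [13→14.5]: (0.28+0.15)/2 × 1.5 = 0.3225
  [14.5→17.5]: (0.15+0.04)/2 × 3 = 0.285
  [17.5→18.5]: (0.04+0.03)/2 × 1 = 0.035
  Sum = 149.4275 mg/L·hr

AUC = 149 mg/L·hr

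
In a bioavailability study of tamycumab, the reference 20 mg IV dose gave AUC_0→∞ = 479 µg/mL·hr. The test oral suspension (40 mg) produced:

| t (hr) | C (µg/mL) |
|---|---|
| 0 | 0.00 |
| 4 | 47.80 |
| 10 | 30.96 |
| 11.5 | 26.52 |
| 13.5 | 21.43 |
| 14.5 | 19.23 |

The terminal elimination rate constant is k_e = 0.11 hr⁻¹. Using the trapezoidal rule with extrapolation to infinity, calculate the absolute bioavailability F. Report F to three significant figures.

Trapezoidal AUC_0→14.5 (oral suspension):
  [0→4]: (0.00+47.80)/2 × 4 = 95.6
  [4→10]: (47.80+30.96)/2 × 6 = 236.28
  [10→11.5]: (30.96+26.52)/2 × 1.5 = 43.11
  [11.5→13.5]: (26.52+21.43)/2 × 2 = 47.95
  [13.5→14.5]: (21.43+19.23)/2 × 1 = 20.33
  Sum = 443.27 µg/mL·hr
Tail: C_last/k_e = 19.23/0.11 = 174.818
AUC_0→∞ (oral suspension) = 443.27 + 174.818 = 618.088 µg/mL·hr
F = (AUC_ev/D_ev)/(AUC_iv/D_iv) = (618.088/40)/(479/20) = 15.4522/23.95 = 0.6452

F = 0.645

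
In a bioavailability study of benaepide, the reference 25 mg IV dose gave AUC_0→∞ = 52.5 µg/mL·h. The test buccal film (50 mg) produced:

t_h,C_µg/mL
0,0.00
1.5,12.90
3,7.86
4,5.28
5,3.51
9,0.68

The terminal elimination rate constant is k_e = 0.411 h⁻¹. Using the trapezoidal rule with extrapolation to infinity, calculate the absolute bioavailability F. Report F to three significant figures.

F = 0.440

Trapezoidal AUC_0→9 (buccal film):
  [0→1.5]: (0.00+12.90)/2 × 1.5 = 9.675
  [1.5→3]: (12.90+7.86)/2 × 1.5 = 15.57
  [3→4]: (7.86+5.28)/2 × 1 = 6.57
  [4→5]: (5.28+3.51)/2 × 1 = 4.395
  [5→9]: (3.51+0.68)/2 × 4 = 8.38
  Sum = 44.59 µg/mL·h
Tail: C_last/k_e = 0.68/0.411 = 1.655
AUC_0→∞ (buccal film) = 44.59 + 1.655 = 46.245 µg/mL·h
F = (AUC_ev/D_ev)/(AUC_iv/D_iv) = (46.245/50)/(52.5/25) = 0.9249/2.1 = 0.4404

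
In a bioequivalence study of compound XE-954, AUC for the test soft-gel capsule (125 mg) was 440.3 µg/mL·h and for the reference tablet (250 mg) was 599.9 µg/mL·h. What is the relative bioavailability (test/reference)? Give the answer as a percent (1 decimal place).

F_rel = 146.8%

F_rel = (AUC_test/D_test) / (AUC_ref/D_ref)
      = (440.3/125) / (599.9/250)
      = 3.5224 / 2.3996 = 1.4679 = 146.79%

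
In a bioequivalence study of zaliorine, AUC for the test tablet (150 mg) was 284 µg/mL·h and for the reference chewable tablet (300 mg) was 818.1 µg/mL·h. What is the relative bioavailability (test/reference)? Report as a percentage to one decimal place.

F_rel = (AUC_test/D_test) / (AUC_ref/D_ref)
      = (284/150) / (818.1/300)
      = 1.89333 / 2.727 = 0.6943 = 69.43%

F_rel = 69.4%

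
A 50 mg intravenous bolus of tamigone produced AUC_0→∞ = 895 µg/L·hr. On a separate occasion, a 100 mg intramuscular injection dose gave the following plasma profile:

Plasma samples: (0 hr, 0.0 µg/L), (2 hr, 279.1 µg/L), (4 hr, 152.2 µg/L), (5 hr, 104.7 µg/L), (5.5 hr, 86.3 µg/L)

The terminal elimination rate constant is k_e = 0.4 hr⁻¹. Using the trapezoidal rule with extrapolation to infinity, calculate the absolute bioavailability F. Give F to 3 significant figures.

Trapezoidal AUC_0→5.5 (intramuscular injection):
  [0→2]: (0.0+279.1)/2 × 2 = 279.1
  [2→4]: (279.1+152.2)/2 × 2 = 431.3
  [4→5]: (152.2+104.7)/2 × 1 = 128.45
  [5→5.5]: (104.7+86.3)/2 × 0.5 = 47.75
  Sum = 886.6 µg/L·hr
Tail: C_last/k_e = 86.3/0.4 = 215.750
AUC_0→∞ (intramuscular injection) = 886.6 + 215.750 = 1102.35 µg/L·hr
F = (AUC_ev/D_ev)/(AUC_iv/D_iv) = (1102.35/100)/(895/50) = 11.0235/17.9 = 0.6158

F = 0.616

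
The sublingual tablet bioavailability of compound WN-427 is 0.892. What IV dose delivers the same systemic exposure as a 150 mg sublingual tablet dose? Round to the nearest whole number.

Systemic exposure from an extravascular dose = F × D_ev, so the equivalent IV dose is F × D_ev.
D_iv = F × D_ev = 0.892 × 150 = 133.8 mg

D_iv = 134 mg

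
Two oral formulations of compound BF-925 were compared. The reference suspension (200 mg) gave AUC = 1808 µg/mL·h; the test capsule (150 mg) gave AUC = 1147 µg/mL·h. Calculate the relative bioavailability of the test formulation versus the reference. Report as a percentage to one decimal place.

F_rel = (AUC_test/D_test) / (AUC_ref/D_ref)
      = (1147/150) / (1808/200)
      = 7.64667 / 9.04 = 0.8459 = 84.59%

F_rel = 84.6%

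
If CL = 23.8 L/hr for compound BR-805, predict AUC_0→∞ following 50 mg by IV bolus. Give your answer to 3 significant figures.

AUC = 2.10 mg/L·hr

AUC_0→∞ = Dose_iv / CL
        = 50 / 23.8 = 2.10084 mg/L·hr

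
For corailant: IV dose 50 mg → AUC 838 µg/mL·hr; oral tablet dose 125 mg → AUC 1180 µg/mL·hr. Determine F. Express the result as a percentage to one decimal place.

F = 56.3%

F = (AUC_ev / D_ev) / (AUC_iv / D_iv)
  = (1180/125) / (838/50)
  = 9.44 / 16.76 = 0.5632
  = 56.32%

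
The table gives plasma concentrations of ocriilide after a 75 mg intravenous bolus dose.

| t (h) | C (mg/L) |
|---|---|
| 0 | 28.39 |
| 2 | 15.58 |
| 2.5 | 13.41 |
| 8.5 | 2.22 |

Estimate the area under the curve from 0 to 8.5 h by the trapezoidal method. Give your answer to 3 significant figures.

AUC = 98.1 mg/L·h

Trapezoidal AUC_0→8.5:
  [0→2]: (28.39+15.58)/2 × 2 = 43.97
  [2→2.5]: (15.58+13.41)/2 × 0.5 = 7.2475
  [2.5→8.5]: (13.41+2.22)/2 × 6 = 46.89
  Sum = 98.1075 mg/L·h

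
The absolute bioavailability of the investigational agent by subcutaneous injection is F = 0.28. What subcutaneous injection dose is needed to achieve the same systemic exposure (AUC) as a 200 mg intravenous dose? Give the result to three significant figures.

D_subcutaneous = 714 mg

For equal systemic exposure: F × D_ev = D_iv
D_ev = D_iv / F = 200 / 0.28 = 714.286 mg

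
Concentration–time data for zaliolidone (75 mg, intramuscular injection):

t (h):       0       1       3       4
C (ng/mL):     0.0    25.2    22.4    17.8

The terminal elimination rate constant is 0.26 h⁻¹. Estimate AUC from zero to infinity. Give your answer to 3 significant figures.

AUC = 149 ng/mL·h

Trapezoidal AUC_0→4:
  [0→1]: (0.0+25.2)/2 × 1 = 12.6
  [1→3]: (25.2+22.4)/2 × 2 = 47.6
  [3→4]: (22.4+17.8)/2 × 1 = 20.1
  Sum = 80.3 ng/mL·h
Extrapolated tail: C_last / k_e = 17.8 / 0.26 = 68.462
AUC_0→∞ = 80.3 + 68.462 = 148.762 ng/mL·h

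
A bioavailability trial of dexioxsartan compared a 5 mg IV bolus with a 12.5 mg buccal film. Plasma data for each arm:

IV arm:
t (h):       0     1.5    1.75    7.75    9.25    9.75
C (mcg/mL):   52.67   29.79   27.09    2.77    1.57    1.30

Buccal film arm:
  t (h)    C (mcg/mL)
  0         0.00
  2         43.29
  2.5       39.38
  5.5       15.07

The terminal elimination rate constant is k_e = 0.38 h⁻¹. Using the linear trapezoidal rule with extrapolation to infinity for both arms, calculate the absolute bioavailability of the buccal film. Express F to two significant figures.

F = 0.45

Trapezoidal AUC_0→9.75 (IV):
  [0→1.5]: (52.67+29.79)/2 × 1.5 = 61.845
  [1.5→1.75]: (29.79+27.09)/2 × 0.25 = 7.11
  [1.75→7.75]: (27.09+2.77)/2 × 6 = 89.58
  [7.75→9.25]: (2.77+1.57)/2 × 1.5 = 3.255
  [9.25→9.75]: (1.57+1.30)/2 × 0.5 = 0.7175
  Sum = 162.5075 mcg/mL·h
IV tail: 1.30/0.38 = 3.421; AUC_iv,0→∞ = 162.5075 + 3.421 = 165.9285 mcg/mL·h
Trapezoidal AUC_0→5.5 (buccal film):
  [0→2]: (0.00+43.29)/2 × 2 = 43.29
  [2→2.5]: (43.29+39.38)/2 × 0.5 = 20.6675
  [2.5→5.5]: (39.38+15.07)/2 × 3 = 81.675
  Sum = 145.6325 mcg/mL·h
buccal film tail: 15.07/0.38 = 39.658; AUC_ev,0→∞ = 145.6325 + 39.658 = 185.2905 mcg/mL·h
F = (AUC_ev/D_ev)/(AUC_iv/D_iv) = (185.2905/12.5)/(165.9285/5) = 14.82324/33.1857 = 0.4467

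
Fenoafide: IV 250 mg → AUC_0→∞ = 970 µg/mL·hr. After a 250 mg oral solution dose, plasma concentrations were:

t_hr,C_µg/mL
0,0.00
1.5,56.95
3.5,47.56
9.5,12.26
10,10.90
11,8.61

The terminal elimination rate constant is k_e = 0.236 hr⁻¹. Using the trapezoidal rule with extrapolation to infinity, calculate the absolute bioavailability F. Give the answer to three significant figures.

Trapezoidal AUC_0→11 (oral solution):
  [0→1.5]: (0.00+56.95)/2 × 1.5 = 42.7125
  [1.5→3.5]: (56.95+47.56)/2 × 2 = 104.51
  [3.5→9.5]: (47.56+12.26)/2 × 6 = 179.46
  [9.5→10]: (12.26+10.90)/2 × 0.5 = 5.79
  [10→11]: (10.90+8.61)/2 × 1 = 9.755
  Sum = 342.2275 µg/mL·hr
Tail: C_last/k_e = 8.61/0.236 = 36.483
AUC_0→∞ (oral solution) = 342.2275 + 36.483 = 378.7105 µg/mL·hr
F = (AUC_ev/D_ev)/(AUC_iv/D_iv) = (378.7105/250)/(970/250) = 1.514842/3.88 = 0.3904

F = 0.390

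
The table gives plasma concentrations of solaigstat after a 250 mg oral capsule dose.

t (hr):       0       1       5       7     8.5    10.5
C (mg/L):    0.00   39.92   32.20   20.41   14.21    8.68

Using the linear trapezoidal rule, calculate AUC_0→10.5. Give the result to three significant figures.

AUC = 266 mg/L·hr

Trapezoidal AUC_0→10.5:
  [0→1]: (0.00+39.92)/2 × 1 = 19.96
  [1→5]: (39.92+32.20)/2 × 4 = 144.24
  [5→7]: (32.20+20.41)/2 × 2 = 52.61
  [7→8.5]: (20.41+14.21)/2 × 1.5 = 25.965
  [8.5→10.5]: (14.21+8.68)/2 × 2 = 22.89
  Sum = 265.665 mg/L·hr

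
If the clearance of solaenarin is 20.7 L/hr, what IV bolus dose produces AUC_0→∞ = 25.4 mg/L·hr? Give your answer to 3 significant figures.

Dose = 526 mg

Dose_iv = CL × AUC_0→∞
     = 20.7 × 25.4 = 525.78 mg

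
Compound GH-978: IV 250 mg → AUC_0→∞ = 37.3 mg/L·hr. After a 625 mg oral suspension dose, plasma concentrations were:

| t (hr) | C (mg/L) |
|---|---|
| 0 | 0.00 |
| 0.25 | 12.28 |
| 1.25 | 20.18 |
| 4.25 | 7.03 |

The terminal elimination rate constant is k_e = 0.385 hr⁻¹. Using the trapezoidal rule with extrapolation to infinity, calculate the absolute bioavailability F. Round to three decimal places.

F = 0.824

Trapezoidal AUC_0→4.25 (oral suspension):
  [0→0.25]: (0.00+12.28)/2 × 0.25 = 1.535
  [0.25→1.25]: (12.28+20.18)/2 × 1 = 16.23
  [1.25→4.25]: (20.18+7.03)/2 × 3 = 40.815
  Sum = 58.58 mg/L·hr
Tail: C_last/k_e = 7.03/0.385 = 18.260
AUC_0→∞ (oral suspension) = 58.58 + 18.260 = 76.84 mg/L·hr
F = (AUC_ev/D_ev)/(AUC_iv/D_iv) = (76.84/625)/(37.3/250) = 0.122944/0.1492 = 0.8240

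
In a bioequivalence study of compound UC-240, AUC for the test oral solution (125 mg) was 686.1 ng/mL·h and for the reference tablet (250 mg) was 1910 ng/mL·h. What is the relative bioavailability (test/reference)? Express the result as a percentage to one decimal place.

F_rel = 71.8%

F_rel = (AUC_test/D_test) / (AUC_ref/D_ref)
      = (686.1/125) / (1910/250)
      = 5.4888 / 7.64 = 0.7184 = 71.84%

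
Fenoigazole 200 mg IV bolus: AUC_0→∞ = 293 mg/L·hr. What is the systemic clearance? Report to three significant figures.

CL = Dose_iv / AUC_0→∞
   = 200 / 293 = 0.682594 L/hr

CL = 0.683 L/hr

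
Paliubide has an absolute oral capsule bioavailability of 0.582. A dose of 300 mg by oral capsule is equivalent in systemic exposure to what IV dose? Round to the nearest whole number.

D_iv = 175 mg

Systemic exposure from an extravascular dose = F × D_ev, so the equivalent IV dose is F × D_ev.
D_iv = F × D_ev = 0.582 × 300 = 174.6 mg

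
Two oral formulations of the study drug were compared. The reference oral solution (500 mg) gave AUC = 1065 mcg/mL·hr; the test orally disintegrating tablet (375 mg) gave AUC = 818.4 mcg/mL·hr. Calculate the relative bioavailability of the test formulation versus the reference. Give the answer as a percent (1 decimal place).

F_rel = 102.5%

F_rel = (AUC_test/D_test) / (AUC_ref/D_ref)
      = (818.4/375) / (1065/500)
      = 2.1824 / 2.13 = 1.0246 = 102.46%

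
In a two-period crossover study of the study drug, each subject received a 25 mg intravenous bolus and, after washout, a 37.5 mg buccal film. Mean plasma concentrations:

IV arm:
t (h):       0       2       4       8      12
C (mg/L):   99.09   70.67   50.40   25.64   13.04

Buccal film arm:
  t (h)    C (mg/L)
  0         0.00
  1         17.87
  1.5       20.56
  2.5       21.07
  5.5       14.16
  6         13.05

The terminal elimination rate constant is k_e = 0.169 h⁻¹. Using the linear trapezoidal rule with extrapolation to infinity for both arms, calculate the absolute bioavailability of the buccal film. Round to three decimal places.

Trapezoidal AUC_0→12 (IV):
  [0→2]: (99.09+70.67)/2 × 2 = 169.76
  [2→4]: (70.67+50.40)/2 × 2 = 121.07
  [4→8]: (50.40+25.64)/2 × 4 = 152.08
  [8→12]: (25.64+13.04)/2 × 4 = 77.36
  Sum = 520.27 mg/L·h
IV tail: 13.04/0.169 = 77.160; AUC_iv,0→∞ = 520.27 + 77.160 = 597.43 mg/L·h
Trapezoidal AUC_0→6 (buccal film):
  [0→1]: (0.00+17.87)/2 × 1 = 8.935
  [1→1.5]: (17.87+20.56)/2 × 0.5 = 9.6075
  [1.5→2.5]: (20.56+21.07)/2 × 1 = 20.815
  [2.5→5.5]: (21.07+14.16)/2 × 3 = 52.845
  [5.5→6]: (14.16+13.05)/2 × 0.5 = 6.8025
  Sum = 99.005 mg/L·h
buccal film tail: 13.05/0.169 = 77.219; AUC_ev,0→∞ = 99.005 + 77.219 = 176.224 mg/L·h
F = (AUC_ev/D_ev)/(AUC_iv/D_iv) = (176.224/37.5)/(597.43/25) = 4.69931/23.8972 = 0.1966

F = 0.197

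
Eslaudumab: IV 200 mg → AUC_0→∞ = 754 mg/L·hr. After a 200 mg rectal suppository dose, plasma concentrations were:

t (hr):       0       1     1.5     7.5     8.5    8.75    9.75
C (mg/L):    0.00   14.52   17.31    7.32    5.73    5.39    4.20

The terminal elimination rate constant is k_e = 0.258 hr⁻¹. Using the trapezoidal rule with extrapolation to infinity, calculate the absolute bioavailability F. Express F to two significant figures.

Trapezoidal AUC_0→9.75 (rectal suppository):
  [0→1]: (0.00+14.52)/2 × 1 = 7.26
  [1→1.5]: (14.52+17.31)/2 × 0.5 = 7.9575
  [1.5→7.5]: (17.31+7.32)/2 × 6 = 73.89
  [7.5→8.5]: (7.32+5.73)/2 × 1 = 6.525
  [8.5→8.75]: (5.73+5.39)/2 × 0.25 = 1.39
  [8.75→9.75]: (5.39+4.20)/2 × 1 = 4.795
  Sum = 101.8175 mg/L·hr
Tail: C_last/k_e = 4.20/0.258 = 16.279
AUC_0→∞ (rectal suppository) = 101.8175 + 16.279 = 118.0965 mg/L·hr
F = (AUC_ev/D_ev)/(AUC_iv/D_iv) = (118.0965/200)/(754/200) = 0.5904825/3.77 = 0.1566

F = 0.16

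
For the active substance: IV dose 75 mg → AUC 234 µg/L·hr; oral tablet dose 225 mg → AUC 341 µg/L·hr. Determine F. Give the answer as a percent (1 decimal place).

F = (AUC_ev / D_ev) / (AUC_iv / D_iv)
  = (341/225) / (234/75)
  = 1.51556 / 3.12 = 0.4858
  = 48.58%

F = 48.6%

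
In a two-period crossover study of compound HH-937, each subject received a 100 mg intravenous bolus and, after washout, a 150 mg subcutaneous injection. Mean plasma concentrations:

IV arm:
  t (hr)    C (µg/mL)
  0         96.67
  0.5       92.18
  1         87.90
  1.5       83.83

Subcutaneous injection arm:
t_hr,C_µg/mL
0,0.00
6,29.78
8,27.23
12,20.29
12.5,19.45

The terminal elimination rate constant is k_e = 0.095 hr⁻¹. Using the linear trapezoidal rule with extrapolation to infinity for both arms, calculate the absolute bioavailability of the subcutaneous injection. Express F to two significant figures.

F = 0.30

Trapezoidal AUC_0→1.5 (IV):
  [0→0.5]: (96.67+92.18)/2 × 0.5 = 47.2125
  [0.5→1]: (92.18+87.90)/2 × 0.5 = 45.02
  [1→1.5]: (87.90+83.83)/2 × 0.5 = 42.9325
  Sum = 135.165 µg/mL·hr
IV tail: 83.83/0.095 = 882.421; AUC_iv,0→∞ = 135.165 + 882.421 = 1017.586 µg/mL·hr
Trapezoidal AUC_0→12.5 (subcutaneous injection):
  [0→6]: (0.00+29.78)/2 × 6 = 89.34
  [6→8]: (29.78+27.23)/2 × 2 = 57.01
  [8→12]: (27.23+20.29)/2 × 4 = 95.04
  [12→12.5]: (20.29+19.45)/2 × 0.5 = 9.935
  Sum = 251.325 µg/mL·hr
subcutaneous injection tail: 19.45/0.095 = 204.737; AUC_ev,0→∞ = 251.325 + 204.737 = 456.062 µg/mL·hr
F = (AUC_ev/D_ev)/(AUC_iv/D_iv) = (456.062/150)/(1017.586/100) = 3.04041/10.17586 = 0.2988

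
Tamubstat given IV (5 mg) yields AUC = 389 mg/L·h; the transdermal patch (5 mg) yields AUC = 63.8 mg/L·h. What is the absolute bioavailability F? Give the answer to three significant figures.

F = 0.164

F = (AUC_ev / D_ev) / (AUC_iv / D_iv)
  = (63.8/5) / (389/5)
  = 12.76 / 77.8 = 0.1640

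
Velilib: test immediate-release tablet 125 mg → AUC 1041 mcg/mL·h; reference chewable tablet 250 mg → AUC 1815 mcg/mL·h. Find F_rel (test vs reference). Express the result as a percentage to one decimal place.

F_rel = (AUC_test/D_test) / (AUC_ref/D_ref)
      = (1041/125) / (1815/250)
      = 8.328 / 7.26 = 1.1471 = 114.71%

F_rel = 114.7%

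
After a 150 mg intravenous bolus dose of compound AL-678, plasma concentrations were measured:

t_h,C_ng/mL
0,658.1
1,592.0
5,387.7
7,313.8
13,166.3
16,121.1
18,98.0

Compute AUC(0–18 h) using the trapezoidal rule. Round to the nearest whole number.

AUC = 5376 ng/mL·h

Trapezoidal AUC_0→18:
  [0→1]: (658.1+592.0)/2 × 1 = 625.05
  [1→5]: (592.0+387.7)/2 × 4 = 1959.4
  [5→7]: (387.7+313.8)/2 × 2 = 701.5
  [7→13]: (313.8+166.3)/2 × 6 = 1440.3
  [13→16]: (166.3+121.1)/2 × 3 = 431.1
  [16→18]: (121.1+98.0)/2 × 2 = 219.1
  Sum = 5376.45 ng/mL·h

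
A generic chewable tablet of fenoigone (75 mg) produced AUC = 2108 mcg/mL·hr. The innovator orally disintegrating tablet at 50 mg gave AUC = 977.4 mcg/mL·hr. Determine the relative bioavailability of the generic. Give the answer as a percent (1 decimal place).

F_rel = (AUC_test/D_test) / (AUC_ref/D_ref)
      = (2108/75) / (977.4/50)
      = 28.1067 / 19.548 = 1.4378 = 143.78%

F_rel = 143.8%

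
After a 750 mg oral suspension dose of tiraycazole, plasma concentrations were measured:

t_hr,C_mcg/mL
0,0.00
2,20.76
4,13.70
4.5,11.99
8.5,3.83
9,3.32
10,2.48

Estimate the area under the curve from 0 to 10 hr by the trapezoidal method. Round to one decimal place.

AUC = 98.0 mcg/mL·hr

Trapezoidal AUC_0→10:
  [0→2]: (0.00+20.76)/2 × 2 = 20.76
  [2→4]: (20.76+13.70)/2 × 2 = 34.46
  [4→4.5]: (13.70+11.99)/2 × 0.5 = 6.4225
  [4.5→8.5]: (11.99+3.83)/2 × 4 = 31.64
  [8.5→9]: (3.83+3.32)/2 × 0.5 = 1.7875
  [9→10]: (3.32+2.48)/2 × 1 = 2.9
  Sum = 97.97 mcg/mL·hr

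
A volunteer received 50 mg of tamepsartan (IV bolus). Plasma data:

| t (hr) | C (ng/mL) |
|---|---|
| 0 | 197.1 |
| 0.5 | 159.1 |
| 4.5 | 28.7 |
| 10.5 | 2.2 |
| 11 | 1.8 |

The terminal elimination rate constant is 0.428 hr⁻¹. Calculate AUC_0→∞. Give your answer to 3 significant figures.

Trapezoidal AUC_0→11:
  [0→0.5]: (197.1+159.1)/2 × 0.5 = 89.05
  [0.5→4.5]: (159.1+28.7)/2 × 4 = 375.6
  [4.5→10.5]: (28.7+2.2)/2 × 6 = 92.7
  [10.5→11]: (2.2+1.8)/2 × 0.5 = 1.0
  Sum = 558.35 ng/mL·hr
Extrapolated tail: C_last / k_e = 1.8 / 0.428 = 4.206
AUC_0→∞ = 558.35 + 4.206 = 562.556 ng/mL·hr

AUC = 563 ng/mL·hr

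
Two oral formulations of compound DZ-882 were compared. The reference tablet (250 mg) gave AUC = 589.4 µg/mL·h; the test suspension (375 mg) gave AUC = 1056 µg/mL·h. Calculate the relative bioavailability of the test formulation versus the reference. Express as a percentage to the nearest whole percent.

F_rel = 119%

F_rel = (AUC_test/D_test) / (AUC_ref/D_ref)
      = (1056/375) / (589.4/250)
      = 2.816 / 2.3576 = 1.1944 = 119.44%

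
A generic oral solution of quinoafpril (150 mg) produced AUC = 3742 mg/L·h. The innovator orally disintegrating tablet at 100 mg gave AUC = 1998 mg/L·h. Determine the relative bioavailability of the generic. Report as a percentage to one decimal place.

F_rel = 124.9%

F_rel = (AUC_test/D_test) / (AUC_ref/D_ref)
      = (3742/150) / (1998/100)
      = 24.9467 / 19.98 = 1.2486 = 124.86%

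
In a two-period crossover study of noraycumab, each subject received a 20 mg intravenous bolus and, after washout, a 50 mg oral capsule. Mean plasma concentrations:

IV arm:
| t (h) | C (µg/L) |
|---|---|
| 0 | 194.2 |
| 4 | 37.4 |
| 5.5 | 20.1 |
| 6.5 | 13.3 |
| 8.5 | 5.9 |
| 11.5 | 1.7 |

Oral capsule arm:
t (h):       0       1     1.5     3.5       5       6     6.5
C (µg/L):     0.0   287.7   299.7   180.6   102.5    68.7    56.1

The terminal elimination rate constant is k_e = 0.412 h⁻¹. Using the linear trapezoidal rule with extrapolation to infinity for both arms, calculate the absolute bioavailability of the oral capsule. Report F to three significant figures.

Trapezoidal AUC_0→11.5 (IV):
  [0→4]: (194.2+37.4)/2 × 4 = 463.2
  [4→5.5]: (37.4+20.1)/2 × 1.5 = 43.125
  [5.5→6.5]: (20.1+13.3)/2 × 1 = 16.7
  [6.5→8.5]: (13.3+5.9)/2 × 2 = 19.2
  [8.5→11.5]: (5.9+1.7)/2 × 3 = 11.4
  Sum = 553.625 µg/L·h
IV tail: 1.7/0.412 = 4.126; AUC_iv,0→∞ = 553.625 + 4.126 = 557.751 µg/L·h
Trapezoidal AUC_0→6.5 (oral capsule):
  [0→1]: (0.0+287.7)/2 × 1 = 143.85
  [1→1.5]: (287.7+299.7)/2 × 0.5 = 146.85
  [1.5→3.5]: (299.7+180.6)/2 × 2 = 480.3
  [3.5→5]: (180.6+102.5)/2 × 1.5 = 212.325
  [5→6]: (102.5+68.7)/2 × 1 = 85.6
  [6→6.5]: (68.7+56.1)/2 × 0.5 = 31.2
  Sum = 1100.125 µg/L·h
oral capsule tail: 56.1/0.412 = 136.165; AUC_ev,0→∞ = 1100.125 + 136.165 = 1236.29 µg/L·h
F = (AUC_ev/D_ev)/(AUC_iv/D_iv) = (1236.29/50)/(557.751/20) = 24.7258/27.88755 = 0.8866

F = 0.887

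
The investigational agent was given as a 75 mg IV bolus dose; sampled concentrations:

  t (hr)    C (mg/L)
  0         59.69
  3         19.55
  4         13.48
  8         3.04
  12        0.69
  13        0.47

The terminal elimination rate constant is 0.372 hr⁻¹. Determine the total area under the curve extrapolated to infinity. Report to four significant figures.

AUC = 177.7 mg/L·hr

Trapezoidal AUC_0→13:
  [0→3]: (59.69+19.55)/2 × 3 = 118.86
  [3→4]: (19.55+13.48)/2 × 1 = 16.515
  [4→8]: (13.48+3.04)/2 × 4 = 33.04
  [8→12]: (3.04+0.69)/2 × 4 = 7.46
  [12→13]: (0.69+0.47)/2 × 1 = 0.58
  Sum = 176.455 mg/L·hr
Extrapolated tail: C_last / k_e = 0.47 / 0.372 = 1.263
AUC_0→∞ = 176.455 + 1.263 = 177.718 mg/L·hr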